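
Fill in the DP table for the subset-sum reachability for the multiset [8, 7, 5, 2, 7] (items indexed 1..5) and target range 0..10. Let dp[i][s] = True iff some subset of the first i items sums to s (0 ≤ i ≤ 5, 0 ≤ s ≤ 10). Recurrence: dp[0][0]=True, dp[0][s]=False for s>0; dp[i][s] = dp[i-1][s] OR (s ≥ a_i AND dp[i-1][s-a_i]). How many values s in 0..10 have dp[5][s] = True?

i\s   0   1   2   3   4   5   6   7   8   9  10
  0   T   F   F   F   F   F   F   F   F   F   F
  1   T   F   F   F   F   F   F   F   T   F   F
  2   T   F   F   F   F   F   F   T   T   F   F
  3   T   F   F   F   F   T   F   T   T   F   F
  4   T   F   T   F   F   T   F   T   T   T   T
  5   T   F   T   F   F   T   F   T   T   T   T

7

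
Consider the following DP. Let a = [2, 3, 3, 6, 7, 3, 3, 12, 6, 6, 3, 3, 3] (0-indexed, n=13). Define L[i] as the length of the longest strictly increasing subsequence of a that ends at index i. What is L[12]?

   i    0    1    2    3    4    5    6    7    8    9   10   11   12
a[i]    2    3    3    6    7    3    3   12    6    6    3    3    3
L[i]    1    2    2    3    4    2    2    5    3    3    2    2    2

2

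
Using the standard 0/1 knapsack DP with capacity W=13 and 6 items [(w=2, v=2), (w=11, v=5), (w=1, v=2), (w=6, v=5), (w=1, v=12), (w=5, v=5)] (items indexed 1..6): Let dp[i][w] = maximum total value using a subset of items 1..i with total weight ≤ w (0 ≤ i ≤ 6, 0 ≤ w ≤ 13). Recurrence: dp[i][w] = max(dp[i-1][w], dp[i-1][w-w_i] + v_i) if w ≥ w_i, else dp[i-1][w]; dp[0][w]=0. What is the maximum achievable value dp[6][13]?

24

i\w   0   1   2   3   4   5   6   7   8   9  10  11  12  13
  0   0   0   0   0   0   0   0   0   0   0   0   0   0   0
  1   0   0   2   2   2   2   2   2   2   2   2   2   2   2
  2   0   0   2   2   2   2   2   2   2   2   2   5   5   7
  3   0   2   2   4   4   4   4   4   4   4   4   5   7   7
  4   0   2   2   4   4   4   5   7   7   9   9   9   9   9
  5   0  12  14  14  16  16  16  17  19  19  21  21  21  21
  6   0  12  14  14  16  16  17  19  19  21  21  21  22  24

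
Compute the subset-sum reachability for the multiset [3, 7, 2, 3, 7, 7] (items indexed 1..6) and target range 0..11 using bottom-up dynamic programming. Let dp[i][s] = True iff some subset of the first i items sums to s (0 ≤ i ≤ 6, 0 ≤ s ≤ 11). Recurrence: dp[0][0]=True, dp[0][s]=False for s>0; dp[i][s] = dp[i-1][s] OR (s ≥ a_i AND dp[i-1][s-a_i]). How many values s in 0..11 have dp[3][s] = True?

i\s   0   1   2   3   4   5   6   7   8   9  10  11
  0   T   F   F   F   F   F   F   F   F   F   F   F
  1   T   F   F   T   F   F   F   F   F   F   F   F
  2   T   F   F   T   F   F   F   T   F   F   T   F
  3   T   F   T   T   F   T   F   T   F   T   T   F
  4   T   F   T   T   F   T   T   T   T   T   T   F
  5   T   F   T   T   F   T   T   T   T   T   T   F
  6   T   F   T   T   F   T   T   T   T   T   T   F

7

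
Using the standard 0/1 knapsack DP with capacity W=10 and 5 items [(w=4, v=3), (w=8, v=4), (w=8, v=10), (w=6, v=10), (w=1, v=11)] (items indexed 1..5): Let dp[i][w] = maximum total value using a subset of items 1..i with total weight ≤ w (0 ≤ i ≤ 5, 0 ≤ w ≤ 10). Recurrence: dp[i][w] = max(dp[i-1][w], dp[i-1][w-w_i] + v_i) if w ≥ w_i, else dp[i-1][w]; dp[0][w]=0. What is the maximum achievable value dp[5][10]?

i\w   0   1   2   3   4   5   6   7   8   9  10
  0   0   0   0   0   0   0   0   0   0   0   0
  1   0   0   0   0   3   3   3   3   3   3   3
  2   0   0   0   0   3   3   3   3   4   4   4
  3   0   0   0   0   3   3   3   3  10  10  10
  4   0   0   0   0   3   3  10  10  10  10  13
  5   0  11  11  11  11  14  14  21  21  21  21

21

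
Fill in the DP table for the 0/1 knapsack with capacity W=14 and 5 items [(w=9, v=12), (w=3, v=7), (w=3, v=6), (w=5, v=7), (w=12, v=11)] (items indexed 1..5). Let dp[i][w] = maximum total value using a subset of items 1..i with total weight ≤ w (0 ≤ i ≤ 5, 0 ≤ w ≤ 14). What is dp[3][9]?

i\w   0   1   2   3   4   5   6   7   8   9  10  11  12  13  14
  0   0   0   0   0   0   0   0   0   0   0   0   0   0   0   0
  1   0   0   0   0   0   0   0   0   0  12  12  12  12  12  12
  2   0   0   0   7   7   7   7   7   7  12  12  12  19  19  19
  3   0   0   0   7   7   7  13  13  13  13  13  13  19  19  19
  4   0   0   0   7   7   7  13  13  14  14  14  20  20  20  20
  5   0   0   0   7   7   7  13  13  14  14  14  20  20  20  20

13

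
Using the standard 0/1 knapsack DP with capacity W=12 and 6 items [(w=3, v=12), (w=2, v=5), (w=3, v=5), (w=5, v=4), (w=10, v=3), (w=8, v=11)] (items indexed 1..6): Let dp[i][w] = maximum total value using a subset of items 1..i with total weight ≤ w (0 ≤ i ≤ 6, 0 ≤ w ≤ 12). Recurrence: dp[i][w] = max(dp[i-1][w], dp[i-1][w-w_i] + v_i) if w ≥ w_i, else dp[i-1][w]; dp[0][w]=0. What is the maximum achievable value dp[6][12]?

i\w   0   1   2   3   4   5   6   7   8   9  10  11  12
  0   0   0   0   0   0   0   0   0   0   0   0   0   0
  1   0   0   0  12  12  12  12  12  12  12  12  12  12
  2   0   0   5  12  12  17  17  17  17  17  17  17  17
  3   0   0   5  12  12  17  17  17  22  22  22  22  22
  4   0   0   5  12  12  17  17  17  22  22  22  22  22
  5   0   0   5  12  12  17  17  17  22  22  22  22  22
  6   0   0   5  12  12  17  17  17  22  22  22  23  23

23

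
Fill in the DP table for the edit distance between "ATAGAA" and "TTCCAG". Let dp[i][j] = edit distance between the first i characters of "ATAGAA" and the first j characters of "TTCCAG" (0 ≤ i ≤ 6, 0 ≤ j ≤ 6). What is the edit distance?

4

   ''  T  T  C  C  A  G
''  0  1  2  3  4  5  6
 A  1  1  2  3  4  4  5
 T  2  1  1  2  3  4  5
 A  3  2  2  2  3  3  4
 G  4  3  3  3  3  4  3
 A  5  4  4  4  4  3  4
 A  6  5  5  5  5  4  4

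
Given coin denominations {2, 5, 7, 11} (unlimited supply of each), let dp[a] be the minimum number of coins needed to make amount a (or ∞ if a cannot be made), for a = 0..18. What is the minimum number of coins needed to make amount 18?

 a  0  1  2  3  4  5  6  7  8  9 10 11 12 13 14 15 16 17 18
dp  0  -  1  -  2  1  3  1  4  2  2  1  2  2  2  3  2  3  2
(- denotes ∞ / unreachable)

2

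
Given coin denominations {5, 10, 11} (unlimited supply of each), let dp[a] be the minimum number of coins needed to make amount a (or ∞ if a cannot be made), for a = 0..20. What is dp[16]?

 a  0  1  2  3  4  5  6  7  8  9 10 11 12 13 14 15 16 17 18 19 20
dp  0  -  -  -  -  1  -  -  -  -  1  1  -  -  -  2  2  -  -  -  2
(- denotes ∞ / unreachable)

2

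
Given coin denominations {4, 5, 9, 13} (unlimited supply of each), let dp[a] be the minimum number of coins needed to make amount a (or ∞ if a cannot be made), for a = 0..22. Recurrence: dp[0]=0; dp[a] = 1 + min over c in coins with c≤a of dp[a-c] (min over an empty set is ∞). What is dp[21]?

3

 a  0  1  2  3  4  5  6  7  8  9 10 11 12 13 14 15 16 17 18 19 20 21 22
dp  0  -  -  -  1  1  -  -  2  1  2  -  3  1  2  3  4  2  2  3  4  3  2
(- denotes ∞ / unreachable)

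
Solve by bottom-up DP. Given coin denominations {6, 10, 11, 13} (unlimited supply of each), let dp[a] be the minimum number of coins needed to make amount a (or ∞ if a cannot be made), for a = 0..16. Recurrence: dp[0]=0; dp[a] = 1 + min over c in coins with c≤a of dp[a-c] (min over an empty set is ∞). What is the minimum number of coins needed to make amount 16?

 a  0  1  2  3  4  5  6  7  8  9 10 11 12 13 14 15 16
dp  0  -  -  -  -  -  1  -  -  -  1  1  2  1  -  -  2
(- denotes ∞ / unreachable)

2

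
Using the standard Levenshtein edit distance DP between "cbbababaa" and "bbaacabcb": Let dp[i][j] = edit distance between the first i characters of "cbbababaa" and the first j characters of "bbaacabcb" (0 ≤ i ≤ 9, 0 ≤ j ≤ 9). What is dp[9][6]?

   ''  b  b  a  a  c  a  b  c  b
''  0  1  2  3  4  5  6  7  8  9
 c  1  1  2  3  4  4  5  6  7  8
 b  2  1  1  2  3  4  5  5  6  7
 b  3  2  1  2  3  4  5  5  6  6
 a  4  3  2  1  2  3  4  5  6  7
 b  5  4  3  2  2  3  4  4  5  6
 a  6  5  4  3  2  3  3  4  5  6
 b  7  6  5  4  3  3  4  3  4  5
 a  8  7  6  5  4  4  3  4  4  5
 a  9  8  7  6  5  5  4  4  5  5

4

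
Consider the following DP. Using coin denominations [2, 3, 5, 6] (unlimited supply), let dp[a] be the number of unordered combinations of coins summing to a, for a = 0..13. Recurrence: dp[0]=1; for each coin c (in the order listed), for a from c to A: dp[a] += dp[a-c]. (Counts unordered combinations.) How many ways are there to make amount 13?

after  coin     0     1     2     3     4     5     6     7     8     9    10    11    12    13
          2     1     0     1     0     1     0     1     0     1     0     1     0     1     0
          3     1     0     1     1     1     1     2     1     2     2     2     2     3     2
          5     1     0     1     1     1     2     2     2     3     3     4     4     5     5
          6     1     0     1     1     1     2     3     2     4     4     5     6     8     7

7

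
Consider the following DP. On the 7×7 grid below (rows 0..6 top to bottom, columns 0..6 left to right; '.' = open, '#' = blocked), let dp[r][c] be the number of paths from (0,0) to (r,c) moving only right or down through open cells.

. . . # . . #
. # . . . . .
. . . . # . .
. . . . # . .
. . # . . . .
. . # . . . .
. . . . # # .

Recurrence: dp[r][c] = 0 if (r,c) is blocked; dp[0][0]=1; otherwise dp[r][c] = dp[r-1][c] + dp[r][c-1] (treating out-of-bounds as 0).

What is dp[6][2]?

5

r\c   0   1   2   3   4   5   6
  0   1   1   1   0   0   0   0
  1   1   0   1   1   1   1   1
  2   1   1   2   3   0   1   2
  3   1   2   4   7   0   1   3
  4   1   3   0   7   7   8  11
  5   1   4   0   7  14  22  33
  6   1   5   5  12   0   0  33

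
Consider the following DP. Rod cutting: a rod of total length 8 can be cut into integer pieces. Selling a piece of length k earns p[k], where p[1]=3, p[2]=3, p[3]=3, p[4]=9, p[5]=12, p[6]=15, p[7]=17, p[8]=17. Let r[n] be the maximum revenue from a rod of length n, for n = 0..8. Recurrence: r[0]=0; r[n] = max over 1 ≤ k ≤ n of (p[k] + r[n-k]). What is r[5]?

15

   n    0    1    2    3    4    5    6    7    8
r[n]    0    3    6    9   12   15   18   21   24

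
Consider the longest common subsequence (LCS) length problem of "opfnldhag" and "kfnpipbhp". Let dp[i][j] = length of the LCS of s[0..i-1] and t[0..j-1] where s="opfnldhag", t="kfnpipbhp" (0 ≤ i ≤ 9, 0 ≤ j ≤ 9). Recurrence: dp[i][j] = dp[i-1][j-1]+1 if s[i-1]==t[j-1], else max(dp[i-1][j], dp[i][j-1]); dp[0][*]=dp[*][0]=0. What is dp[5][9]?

   ''  k  f  n  p  i  p  b  h  p
''  0  0  0  0  0  0  0  0  0  0
 o  0  0  0  0  0  0  0  0  0  0
 p  0  0  0  0  1  1  1  1  1  1
 f  0  0  1  1  1  1  1  1  1  1
 n  0  0  1  2  2  2  2  2  2  2
 l  0  0  1  2  2  2  2  2  2  2
 d  0  0  1  2  2  2  2  2  2  2
 h  0  0  1  2  2  2  2  2  3  3
 a  0  0  1  2  2  2  2  2  3  3
 g  0  0  1  2  2  2  2  2  3  3

2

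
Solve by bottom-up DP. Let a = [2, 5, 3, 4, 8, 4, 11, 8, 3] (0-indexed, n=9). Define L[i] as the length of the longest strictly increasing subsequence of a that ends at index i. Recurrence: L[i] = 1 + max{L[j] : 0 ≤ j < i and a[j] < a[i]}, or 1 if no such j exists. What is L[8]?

   i    0    1    2    3    4    5    6    7    8
a[i]    2    5    3    4    8    4   11    8    3
L[i]    1    2    2    3    4    3    5    4    2

2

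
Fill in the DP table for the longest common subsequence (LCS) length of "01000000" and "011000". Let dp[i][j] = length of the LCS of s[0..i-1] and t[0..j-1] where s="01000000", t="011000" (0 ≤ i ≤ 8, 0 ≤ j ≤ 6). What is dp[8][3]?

   ''  0  1  1  0  0  0
''  0  0  0  0  0  0  0
 0  0  1  1  1  1  1  1
 1  0  1  2  2  2  2  2
 0  0  1  2  2  3  3  3
 0  0  1  2  2  3  4  4
 0  0  1  2  2  3  4  5
 0  0  1  2  2  3  4  5
 0  0  1  2  2  3  4  5
 0  0  1  2  2  3  4  5

2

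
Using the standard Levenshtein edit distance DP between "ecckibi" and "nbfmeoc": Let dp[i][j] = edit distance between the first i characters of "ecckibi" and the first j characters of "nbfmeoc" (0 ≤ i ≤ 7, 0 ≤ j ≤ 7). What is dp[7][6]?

7

   ''  n  b  f  m  e  o  c
''  0  1  2  3  4  5  6  7
 e  1  1  2  3  4  4  5  6
 c  2  2  2  3  4  5  5  5
 c  3  3  3  3  4  5  6  5
 k  4  4  4  4  4  5  6  6
 i  5  5  5  5  5  5  6  7
 b  6  6  5  6  6  6  6  7
 i  7  7  6  6  7  7  7  7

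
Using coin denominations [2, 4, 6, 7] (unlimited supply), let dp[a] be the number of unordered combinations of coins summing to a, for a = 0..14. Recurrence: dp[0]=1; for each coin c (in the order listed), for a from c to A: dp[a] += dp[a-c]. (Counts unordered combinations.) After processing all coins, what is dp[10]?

5

after  coin     0     1     2     3     4     5     6     7     8     9    10    11    12    13    14
          2     1     0     1     0     1     0     1     0     1     0     1     0     1     0     1
          4     1     0     1     0     2     0     2     0     3     0     3     0     4     0     4
          6     1     0     1     0     2     0     3     0     4     0     5     0     7     0     8
          7     1     0     1     0     2     0     3     1     4     1     5     2     7     3     9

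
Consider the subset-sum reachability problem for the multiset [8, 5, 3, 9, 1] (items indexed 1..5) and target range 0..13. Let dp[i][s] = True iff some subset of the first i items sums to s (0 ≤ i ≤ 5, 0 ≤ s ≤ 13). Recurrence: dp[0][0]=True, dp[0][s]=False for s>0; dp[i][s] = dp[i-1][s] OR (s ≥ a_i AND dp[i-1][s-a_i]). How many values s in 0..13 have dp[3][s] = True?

i\s   0   1   2   3   4   5   6   7   8   9  10  11  12  13
  0   T   F   F   F   F   F   F   F   F   F   F   F   F   F
  1   T   F   F   F   F   F   F   F   T   F   F   F   F   F
  2   T   F   F   F   F   T   F   F   T   F   F   F   F   T
  3   T   F   F   T   F   T   F   F   T   F   F   T   F   T
  4   T   F   F   T   F   T   F   F   T   T   F   T   T   T
  5   T   T   F   T   T   T   T   F   T   T   T   T   T   T

6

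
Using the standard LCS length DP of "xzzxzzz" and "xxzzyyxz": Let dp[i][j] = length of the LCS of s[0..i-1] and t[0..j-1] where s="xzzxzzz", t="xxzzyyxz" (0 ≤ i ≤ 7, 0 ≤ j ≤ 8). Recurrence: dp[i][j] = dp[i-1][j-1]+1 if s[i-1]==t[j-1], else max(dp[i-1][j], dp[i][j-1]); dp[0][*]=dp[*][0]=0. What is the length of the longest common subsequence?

5

   ''  x  x  z  z  y  y  x  z
''  0  0  0  0  0  0  0  0  0
 x  0  1  1  1  1  1  1  1  1
 z  0  1  1  2  2  2  2  2  2
 z  0  1  1  2  3  3  3  3  3
 x  0  1  2  2  3  3  3  4  4
 z  0  1  2  3  3  3  3  4  5
 z  0  1  2  3  4  4  4  4  5
 z  0  1  2  3  4  4  4  4  5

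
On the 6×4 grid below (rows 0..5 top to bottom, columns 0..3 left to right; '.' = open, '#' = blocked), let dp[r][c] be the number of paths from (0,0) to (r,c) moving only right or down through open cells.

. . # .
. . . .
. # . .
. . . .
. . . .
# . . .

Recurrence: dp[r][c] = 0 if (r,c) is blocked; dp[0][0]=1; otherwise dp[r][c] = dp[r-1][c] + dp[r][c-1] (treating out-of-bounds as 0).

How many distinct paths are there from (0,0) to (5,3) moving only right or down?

r\c   0   1   2   3
  0   1   1   0   0
  1   1   2   2   2
  2   1   0   2   4
  3   1   1   3   7
  4   1   2   5  12
  5   0   2   7  19

19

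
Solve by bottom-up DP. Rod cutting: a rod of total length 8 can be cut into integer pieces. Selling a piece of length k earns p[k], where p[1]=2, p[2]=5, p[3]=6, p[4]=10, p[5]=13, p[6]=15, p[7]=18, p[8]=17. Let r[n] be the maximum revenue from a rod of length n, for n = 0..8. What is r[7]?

18

   n    0    1    2    3    4    5    6    7    8
r[n]    0    2    5    7   10   13   15   18   20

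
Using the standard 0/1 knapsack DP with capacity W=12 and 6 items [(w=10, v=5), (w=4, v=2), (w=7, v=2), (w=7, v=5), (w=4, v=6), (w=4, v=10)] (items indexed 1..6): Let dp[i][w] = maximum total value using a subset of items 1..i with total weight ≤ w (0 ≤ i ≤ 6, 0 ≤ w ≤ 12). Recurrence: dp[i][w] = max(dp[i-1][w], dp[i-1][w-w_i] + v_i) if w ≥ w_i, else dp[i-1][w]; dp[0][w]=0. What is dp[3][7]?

i\w   0   1   2   3   4   5   6   7   8   9  10  11  12
  0   0   0   0   0   0   0   0   0   0   0   0   0   0
  1   0   0   0   0   0   0   0   0   0   0   5   5   5
  2   0   0   0   0   2   2   2   2   2   2   5   5   5
  3   0   0   0   0   2   2   2   2   2   2   5   5   5
  4   0   0   0   0   2   2   2   5   5   5   5   7   7
  5   0   0   0   0   6   6   6   6   8   8   8  11  11
  6   0   0   0   0  10  10  10  10  16  16  16  16  18

2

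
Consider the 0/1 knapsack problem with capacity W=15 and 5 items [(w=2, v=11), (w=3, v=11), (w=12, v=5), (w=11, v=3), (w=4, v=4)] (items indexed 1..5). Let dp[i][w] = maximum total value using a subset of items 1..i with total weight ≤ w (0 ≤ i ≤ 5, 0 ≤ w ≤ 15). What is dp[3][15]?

i\w   0   1   2   3   4   5   6   7   8   9  10  11  12  13  14  15
  0   0   0   0   0   0   0   0   0   0   0   0   0   0   0   0   0
  1   0   0  11  11  11  11  11  11  11  11  11  11  11  11  11  11
  2   0   0  11  11  11  22  22  22  22  22  22  22  22  22  22  22
  3   0   0  11  11  11  22  22  22  22  22  22  22  22  22  22  22
  4   0   0  11  11  11  22  22  22  22  22  22  22  22  22  22  22
  5   0   0  11  11  11  22  22  22  22  26  26  26  26  26  26  26

22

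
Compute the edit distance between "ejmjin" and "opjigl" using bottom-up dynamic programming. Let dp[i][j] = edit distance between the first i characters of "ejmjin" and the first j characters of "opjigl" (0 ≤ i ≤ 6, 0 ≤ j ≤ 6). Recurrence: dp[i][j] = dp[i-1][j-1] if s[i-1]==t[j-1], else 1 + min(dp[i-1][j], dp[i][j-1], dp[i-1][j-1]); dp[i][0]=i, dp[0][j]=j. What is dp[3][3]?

3

   ''  o  p  j  i  g  l
''  0  1  2  3  4  5  6
 e  1  1  2  3  4  5  6
 j  2  2  2  2  3  4  5
 m  3  3  3  3  3  4  5
 j  4  4  4  3  4  4  5
 i  5  5  5  4  3  4  5
 n  6  6  6  5  4  4  5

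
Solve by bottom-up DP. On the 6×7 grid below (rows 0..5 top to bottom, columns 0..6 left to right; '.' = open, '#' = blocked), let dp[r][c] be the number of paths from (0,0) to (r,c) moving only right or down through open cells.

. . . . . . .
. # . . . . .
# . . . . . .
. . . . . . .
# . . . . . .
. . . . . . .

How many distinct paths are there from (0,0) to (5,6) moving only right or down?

r\c   0   1   2   3   4   5   6
  0   1   1   1   1   1   1   1
  1   1   0   1   2   3   4   5
  2   0   0   1   3   6  10  15
  3   0   0   1   4  10  20  35
  4   0   0   1   5  15  35  70
  5   0   0   1   6  21  56 126

126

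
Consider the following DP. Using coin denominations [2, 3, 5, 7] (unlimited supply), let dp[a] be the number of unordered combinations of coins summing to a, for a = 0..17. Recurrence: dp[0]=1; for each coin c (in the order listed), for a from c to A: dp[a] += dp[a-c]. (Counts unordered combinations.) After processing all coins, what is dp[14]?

after  coin     0     1     2     3     4     5     6     7     8     9    10    11    12    13    14    15    16    17
          2     1     0     1     0     1     0     1     0     1     0     1     0     1     0     1     0     1     0
          3     1     0     1     1     1     1     2     1     2     2     2     2     3     2     3     3     3     3
          5     1     0     1     1     1     2     2     2     3     3     4     4     5     5     6     7     7     8
          7     1     0     1     1     1     2     2     3     3     4     5     5     7     7     9    10    11    13

9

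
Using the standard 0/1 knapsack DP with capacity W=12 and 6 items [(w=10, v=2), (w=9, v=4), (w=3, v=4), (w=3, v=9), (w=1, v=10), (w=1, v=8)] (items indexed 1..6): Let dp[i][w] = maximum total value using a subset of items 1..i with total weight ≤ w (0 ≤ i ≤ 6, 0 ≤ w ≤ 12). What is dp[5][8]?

i\w   0   1   2   3   4   5   6   7   8   9  10  11  12
  0   0   0   0   0   0   0   0   0   0   0   0   0   0
  1   0   0   0   0   0   0   0   0   0   0   2   2   2
  2   0   0   0   0   0   0   0   0   0   4   4   4   4
  3   0   0   0   4   4   4   4   4   4   4   4   4   8
  4   0   0   0   9   9   9  13  13  13  13  13  13  13
  5   0  10  10  10  19  19  19  23  23  23  23  23  23
  6   0  10  18  18  19  27  27  27  31  31  31  31  31

23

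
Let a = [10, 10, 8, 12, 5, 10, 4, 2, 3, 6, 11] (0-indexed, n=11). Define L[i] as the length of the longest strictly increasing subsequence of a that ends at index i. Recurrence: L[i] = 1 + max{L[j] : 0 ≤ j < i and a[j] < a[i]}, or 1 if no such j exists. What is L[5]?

   i    0    1    2    3    4    5    6    7    8    9   10
a[i]   10   10    8   12    5   10    4    2    3    6   11
L[i]    1    1    1    2    1    2    1    1    2    3    4

2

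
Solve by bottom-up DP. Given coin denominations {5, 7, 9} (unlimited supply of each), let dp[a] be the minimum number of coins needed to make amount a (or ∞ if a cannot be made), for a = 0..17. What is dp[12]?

 a  0  1  2  3  4  5  6  7  8  9 10 11 12 13 14 15 16 17
dp  0  -  -  -  -  1  -  1  -  1  2  -  2  -  2  3  2  3
(- denotes ∞ / unreachable)

2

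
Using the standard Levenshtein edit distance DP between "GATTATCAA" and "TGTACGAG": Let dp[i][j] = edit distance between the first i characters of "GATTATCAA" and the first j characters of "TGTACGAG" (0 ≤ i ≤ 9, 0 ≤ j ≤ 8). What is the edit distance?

6

   ''  T  G  T  A  C  G  A  G
''  0  1  2  3  4  5  6  7  8
 G  1  1  1  2  3  4  5  6  7
 A  2  2  2  2  2  3  4  5  6
 T  3  2  3  2  3  3  4  5  6
 T  4  3  3  3  3  4  4  5  6
 A  5  4  4  4  3  4  5  4  5
 T  6  5  5  4  4  4  5  5  5
 C  7  6  6  5  5  4  5  6  6
 A  8  7  7  6  5  5  5  5  6
 A  9  8  8  7  6  6  6  5  6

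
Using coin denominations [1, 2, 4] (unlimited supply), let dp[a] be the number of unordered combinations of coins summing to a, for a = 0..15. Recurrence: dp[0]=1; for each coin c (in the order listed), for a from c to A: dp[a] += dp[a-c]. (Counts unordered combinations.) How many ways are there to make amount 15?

after  coin     0     1     2     3     4     5     6     7     8     9    10    11    12    13    14    15
          1     1     1     1     1     1     1     1     1     1     1     1     1     1     1     1     1
          2     1     1     2     2     3     3     4     4     5     5     6     6     7     7     8     8
          4     1     1     2     2     4     4     6     6     9     9    12    12    16    16    20    20

20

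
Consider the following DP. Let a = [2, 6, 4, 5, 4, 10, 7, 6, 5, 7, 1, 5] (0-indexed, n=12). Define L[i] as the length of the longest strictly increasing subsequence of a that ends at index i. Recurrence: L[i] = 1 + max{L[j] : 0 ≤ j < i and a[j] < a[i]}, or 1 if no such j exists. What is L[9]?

   i    0    1    2    3    4    5    6    7    8    9   10   11
a[i]    2    6    4    5    4   10    7    6    5    7    1    5
L[i]    1    2    2    3    2    4    4    4    3    5    1    3

5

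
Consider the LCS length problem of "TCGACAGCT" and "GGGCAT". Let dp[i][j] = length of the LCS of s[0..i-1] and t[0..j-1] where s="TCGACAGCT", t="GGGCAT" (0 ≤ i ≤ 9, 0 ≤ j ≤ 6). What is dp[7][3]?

2

   ''  G  G  G  C  A  T
''  0  0  0  0  0  0  0
 T  0  0  0  0  0  0  1
 C  0  0  0  0  1  1  1
 G  0  1  1  1  1  1  1
 A  0  1  1  1  1  2  2
 C  0  1  1  1  2  2  2
 A  0  1  1  1  2  3  3
 G  0  1  2  2  2  3  3
 C  0  1  2  2  3  3  3
 T  0  1  2  2  3  3  4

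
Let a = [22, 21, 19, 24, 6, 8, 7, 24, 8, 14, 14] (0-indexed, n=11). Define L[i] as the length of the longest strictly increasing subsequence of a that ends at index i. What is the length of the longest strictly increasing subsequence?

   i    0    1    2    3    4    5    6    7    8    9   10
a[i]   22   21   19   24    6    8    7   24    8   14   14
L[i]    1    1    1    2    1    2    2    3    3    4    4

4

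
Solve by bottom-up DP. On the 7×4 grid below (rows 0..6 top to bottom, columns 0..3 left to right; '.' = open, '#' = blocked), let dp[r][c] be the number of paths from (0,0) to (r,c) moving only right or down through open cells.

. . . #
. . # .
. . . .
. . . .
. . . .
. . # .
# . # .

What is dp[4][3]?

22

r\c   0   1   2   3
  0   1   1   1   0
  1   1   2   0   0
  2   1   3   3   3
  3   1   4   7  10
  4   1   5  12  22
  5   1   6   0  22
  6   0   6   0  22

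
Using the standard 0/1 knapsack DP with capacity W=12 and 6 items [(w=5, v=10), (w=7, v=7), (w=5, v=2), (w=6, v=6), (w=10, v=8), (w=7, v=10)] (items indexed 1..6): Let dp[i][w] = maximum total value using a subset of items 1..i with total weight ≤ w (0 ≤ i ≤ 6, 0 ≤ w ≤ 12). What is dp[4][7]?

i\w   0   1   2   3   4   5   6   7   8   9  10  11  12
  0   0   0   0   0   0   0   0   0   0   0   0   0   0
  1   0   0   0   0   0  10  10  10  10  10  10  10  10
  2   0   0   0   0   0  10  10  10  10  10  10  10  17
  3   0   0   0   0   0  10  10  10  10  10  12  12  17
  4   0   0   0   0   0  10  10  10  10  10  12  16  17
  5   0   0   0   0   0  10  10  10  10  10  12  16  17
  6   0   0   0   0   0  10  10  10  10  10  12  16  20

10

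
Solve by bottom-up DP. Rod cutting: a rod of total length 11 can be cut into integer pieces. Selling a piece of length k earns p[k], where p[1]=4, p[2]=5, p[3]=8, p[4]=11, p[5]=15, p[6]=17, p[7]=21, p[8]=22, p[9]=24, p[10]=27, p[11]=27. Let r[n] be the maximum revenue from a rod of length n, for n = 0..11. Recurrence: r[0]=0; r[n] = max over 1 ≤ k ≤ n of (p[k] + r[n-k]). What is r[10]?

   n    0    1    2    3    4    5    6    7    8    9   10   11
r[n]    0    4    8   12   16   20   24   28   32   36   40   44

40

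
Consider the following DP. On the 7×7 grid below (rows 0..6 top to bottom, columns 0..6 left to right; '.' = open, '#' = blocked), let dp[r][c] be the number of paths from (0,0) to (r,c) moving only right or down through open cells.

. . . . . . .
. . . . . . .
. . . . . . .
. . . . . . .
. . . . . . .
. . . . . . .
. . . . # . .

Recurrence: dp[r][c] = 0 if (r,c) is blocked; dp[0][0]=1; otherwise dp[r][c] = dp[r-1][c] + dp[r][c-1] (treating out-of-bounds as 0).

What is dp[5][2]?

21

r\c   0   1   2   3   4   5   6
  0   1   1   1   1   1   1   1
  1   1   2   3   4   5   6   7
  2   1   3   6  10  15  21  28
  3   1   4  10  20  35  56  84
  4   1   5  15  35  70 126 210
  5   1   6  21  56 126 252 462
  6   1   7  28  84   0 252 714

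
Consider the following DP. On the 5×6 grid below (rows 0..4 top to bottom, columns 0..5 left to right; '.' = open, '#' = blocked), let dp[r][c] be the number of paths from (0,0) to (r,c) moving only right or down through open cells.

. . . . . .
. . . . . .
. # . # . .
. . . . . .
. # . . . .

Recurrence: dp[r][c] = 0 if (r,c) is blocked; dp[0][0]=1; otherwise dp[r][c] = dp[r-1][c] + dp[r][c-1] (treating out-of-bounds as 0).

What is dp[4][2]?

r\c   0   1   2   3   4   5
  0   1   1   1   1   1   1
  1   1   2   3   4   5   6
  2   1   0   3   0   5  11
  3   1   1   4   4   9  20
  4   1   0   4   8  17  37

4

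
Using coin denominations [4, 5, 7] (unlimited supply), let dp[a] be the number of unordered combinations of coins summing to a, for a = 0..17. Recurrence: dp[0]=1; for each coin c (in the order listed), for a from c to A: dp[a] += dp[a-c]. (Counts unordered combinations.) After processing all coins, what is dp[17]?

after  coin     0     1     2     3     4     5     6     7     8     9    10    11    12    13    14    15    16    17
          4     1     0     0     0     1     0     0     0     1     0     0     0     1     0     0     0     1     0
          5     1     0     0     0     1     1     0     0     1     1     1     0     1     1     1     1     1     1
          7     1     0     0     0     1     1     0     1     1     1     1     1     2     1     2     2     2     2

2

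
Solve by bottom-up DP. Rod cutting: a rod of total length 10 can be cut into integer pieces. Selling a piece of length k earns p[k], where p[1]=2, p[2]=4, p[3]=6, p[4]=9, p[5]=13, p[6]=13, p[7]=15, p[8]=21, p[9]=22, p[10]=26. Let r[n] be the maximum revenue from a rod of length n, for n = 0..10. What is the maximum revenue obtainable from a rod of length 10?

26

   n    0    1    2    3    4    5    6    7    8    9   10
r[n]    0    2    4    6    9   13   15   17   21   23   26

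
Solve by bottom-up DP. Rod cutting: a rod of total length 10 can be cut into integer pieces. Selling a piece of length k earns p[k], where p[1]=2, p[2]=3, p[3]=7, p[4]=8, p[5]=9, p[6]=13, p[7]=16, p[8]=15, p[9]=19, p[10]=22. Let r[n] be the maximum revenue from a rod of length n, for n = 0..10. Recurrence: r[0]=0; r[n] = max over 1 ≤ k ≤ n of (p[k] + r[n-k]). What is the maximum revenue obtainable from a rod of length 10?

   n    0    1    2    3    4    5    6    7    8    9   10
r[n]    0    2    4    7    9   11   14   16   18   21   23

23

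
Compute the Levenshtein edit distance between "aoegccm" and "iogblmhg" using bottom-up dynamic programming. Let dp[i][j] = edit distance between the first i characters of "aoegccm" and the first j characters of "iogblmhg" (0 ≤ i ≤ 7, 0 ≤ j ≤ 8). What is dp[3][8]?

   ''  i  o  g  b  l  m  h  g
''  0  1  2  3  4  5  6  7  8
 a  1  1  2  3  4  5  6  7  8
 o  2  2  1  2  3  4  5  6  7
 e  3  3  2  2  3  4  5  6  7
 g  4  4  3  2  3  4  5  6  6
 c  5  5  4  3  3  4  5  6  7
 c  6  6  5  4  4  4  5  6  7
 m  7  7  6  5  5  5  4  5  6

7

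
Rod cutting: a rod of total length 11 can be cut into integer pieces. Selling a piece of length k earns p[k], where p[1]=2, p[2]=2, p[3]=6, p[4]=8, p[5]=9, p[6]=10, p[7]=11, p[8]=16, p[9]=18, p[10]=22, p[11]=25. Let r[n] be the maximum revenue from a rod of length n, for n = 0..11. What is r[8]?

16

   n    0    1    2    3    4    5    6    7    8    9   10   11
r[n]    0    2    4    6    8   10   12   14   16   18   22   25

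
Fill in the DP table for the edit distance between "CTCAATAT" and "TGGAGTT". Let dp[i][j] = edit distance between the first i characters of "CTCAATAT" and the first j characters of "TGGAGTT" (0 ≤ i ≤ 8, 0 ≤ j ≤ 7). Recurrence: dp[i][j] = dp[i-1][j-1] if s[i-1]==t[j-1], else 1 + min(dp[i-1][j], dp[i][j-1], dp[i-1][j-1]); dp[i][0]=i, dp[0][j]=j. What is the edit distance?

   ''  T  G  G  A  G  T  T
''  0  1  2  3  4  5  6  7
 C  1  1  2  3  4  5  6  7
 T  2  1  2  3  4  5  5  6
 C  3  2  2  3  4  5  6  6
 A  4  3  3  3  3  4  5  6
 A  5  4  4  4  3  4  5  6
 T  6  5  5  5  4  4  4  5
 A  7  6  6  6  5  5  5  5
 T  8  7  7  7  6  6  5  5

5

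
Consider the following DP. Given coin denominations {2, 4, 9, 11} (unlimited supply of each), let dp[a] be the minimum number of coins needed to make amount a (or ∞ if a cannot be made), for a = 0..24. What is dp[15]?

2

 a  0  1  2  3  4  5  6  7  8  9 10 11 12 13 14 15 16 17 18 19 20 21 22 23 24
dp  0  -  1  -  1  -  2  -  2  1  3  1  3  2  4  2  4  3  2  3  2  4  2  4  3
(- denotes ∞ / unreachable)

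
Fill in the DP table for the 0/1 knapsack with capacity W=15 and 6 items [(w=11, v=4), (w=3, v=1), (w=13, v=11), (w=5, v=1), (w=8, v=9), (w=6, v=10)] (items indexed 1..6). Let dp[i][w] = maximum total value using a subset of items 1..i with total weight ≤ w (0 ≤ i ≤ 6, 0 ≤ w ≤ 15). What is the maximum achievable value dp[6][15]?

i\w   0   1   2   3   4   5   6   7   8   9  10  11  12  13  14  15
  0   0   0   0   0   0   0   0   0   0   0   0   0   0   0   0   0
  1   0   0   0   0   0   0   0   0   0   0   0   4   4   4   4   4
  2   0   0   0   1   1   1   1   1   1   1   1   4   4   4   5   5
  3   0   0   0   1   1   1   1   1   1   1   1   4   4  11  11  11
  4   0   0   0   1   1   1   1   1   2   2   2   4   4  11  11  11
  5   0   0   0   1   1   1   1   1   9   9   9  10  10  11  11  11
  6   0   0   0   1   1   1  10  10  10  11  11  11  11  11  19  19

19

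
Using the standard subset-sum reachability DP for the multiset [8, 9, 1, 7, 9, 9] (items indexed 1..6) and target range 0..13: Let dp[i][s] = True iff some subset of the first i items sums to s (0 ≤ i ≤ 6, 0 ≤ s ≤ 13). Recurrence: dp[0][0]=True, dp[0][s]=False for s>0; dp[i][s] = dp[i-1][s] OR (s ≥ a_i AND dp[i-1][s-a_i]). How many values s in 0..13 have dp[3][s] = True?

5

i\s   0   1   2   3   4   5   6   7   8   9  10  11  12  13
  0   T   F   F   F   F   F   F   F   F   F   F   F   F   F
  1   T   F   F   F   F   F   F   F   T   F   F   F   F   F
  2   T   F   F   F   F   F   F   F   T   T   F   F   F   F
  3   T   T   F   F   F   F   F   F   T   T   T   F   F   F
  4   T   T   F   F   F   F   F   T   T   T   T   F   F   F
  5   T   T   F   F   F   F   F   T   T   T   T   F   F   F
  6   T   T   F   F   F   F   F   T   T   T   T   F   F   F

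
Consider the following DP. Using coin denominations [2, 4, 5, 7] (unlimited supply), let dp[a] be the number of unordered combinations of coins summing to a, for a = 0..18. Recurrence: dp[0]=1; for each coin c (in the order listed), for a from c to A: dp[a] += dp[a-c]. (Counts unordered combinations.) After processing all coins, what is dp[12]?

6

after  coin     0     1     2     3     4     5     6     7     8     9    10    11    12    13    14    15    16    17    18
          2     1     0     1     0     1     0     1     0     1     0     1     0     1     0     1     0     1     0     1
          4     1     0     1     0     2     0     2     0     3     0     3     0     4     0     4     0     5     0     5
          5     1     0     1     0     2     1     2     1     3     2     4     2     5     3     6     4     7     5     8
          7     1     0     1     0     2     1     2     2     3     3     4     4     6     5     8     7    10     9    12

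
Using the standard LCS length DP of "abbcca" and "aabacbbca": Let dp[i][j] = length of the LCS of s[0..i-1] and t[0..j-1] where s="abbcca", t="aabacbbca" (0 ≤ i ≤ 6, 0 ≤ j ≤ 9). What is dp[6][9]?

5

   ''  a  a  b  a  c  b  b  c  a
''  0  0  0  0  0  0  0  0  0  0
 a  0  1  1  1  1  1  1  1  1  1
 b  0  1  1  2  2  2  2  2  2  2
 b  0  1  1  2  2  2  3  3  3  3
 c  0  1  1  2  2  3  3  3  4  4
 c  0  1  1  2  2  3  3  3  4  4
 a  0  1  2  2  3  3  3  3  4  5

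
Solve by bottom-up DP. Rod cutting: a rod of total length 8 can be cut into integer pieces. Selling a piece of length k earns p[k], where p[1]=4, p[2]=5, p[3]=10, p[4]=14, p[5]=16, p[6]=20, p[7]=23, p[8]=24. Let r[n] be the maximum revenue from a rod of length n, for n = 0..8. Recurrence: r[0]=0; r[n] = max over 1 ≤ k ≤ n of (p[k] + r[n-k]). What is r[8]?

32

   n    0    1    2    3    4    5    6    7    8
r[n]    0    4    8   12   16   20   24   28   32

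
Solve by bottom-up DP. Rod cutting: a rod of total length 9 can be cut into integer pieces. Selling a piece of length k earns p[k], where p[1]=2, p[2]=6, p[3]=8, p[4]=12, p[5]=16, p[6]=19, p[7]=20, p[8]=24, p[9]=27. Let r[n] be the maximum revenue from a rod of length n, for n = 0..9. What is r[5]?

16

   n    0    1    2    3    4    5    6    7    8    9
r[n]    0    2    6    8   12   16   19   22   25   28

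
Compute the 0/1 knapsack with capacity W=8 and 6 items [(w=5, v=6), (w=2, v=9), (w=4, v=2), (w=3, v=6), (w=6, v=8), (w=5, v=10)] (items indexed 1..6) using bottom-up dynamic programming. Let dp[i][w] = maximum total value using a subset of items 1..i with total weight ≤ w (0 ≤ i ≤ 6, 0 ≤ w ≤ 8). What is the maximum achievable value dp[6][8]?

19

i\w   0   1   2   3   4   5   6   7   8
  0   0   0   0   0   0   0   0   0   0
  1   0   0   0   0   0   6   6   6   6
  2   0   0   9   9   9   9   9  15  15
  3   0   0   9   9   9   9  11  15  15
  4   0   0   9   9   9  15  15  15  15
  5   0   0   9   9   9  15  15  15  17
  6   0   0   9   9   9  15  15  19  19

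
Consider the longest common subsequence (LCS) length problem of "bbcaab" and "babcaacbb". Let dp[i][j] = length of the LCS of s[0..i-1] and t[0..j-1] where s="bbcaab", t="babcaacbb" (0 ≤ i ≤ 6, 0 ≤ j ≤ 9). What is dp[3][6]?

   ''  b  a  b  c  a  a  c  b  b
''  0  0  0  0  0  0  0  0  0  0
 b  0  1  1  1  1  1  1  1  1  1
 b  0  1  1  2  2  2  2  2  2  2
 c  0  1  1  2  3  3  3  3  3  3
 a  0  1  2  2  3  4  4  4  4  4
 a  0  1  2  2  3  4  5  5  5  5
 b  0  1  2  3  3  4  5  5  6  6

3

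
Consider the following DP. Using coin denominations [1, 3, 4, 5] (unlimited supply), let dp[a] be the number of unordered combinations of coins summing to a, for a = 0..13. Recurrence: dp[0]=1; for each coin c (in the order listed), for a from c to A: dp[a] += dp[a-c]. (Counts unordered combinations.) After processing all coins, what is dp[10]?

12

after  coin     0     1     2     3     4     5     6     7     8     9    10    11    12    13
          1     1     1     1     1     1     1     1     1     1     1     1     1     1     1
          3     1     1     1     2     2     2     3     3     3     4     4     4     5     5
          4     1     1     1     2     3     3     4     5     6     7     8     9    11    12
          5     1     1     1     2     3     4     5     6     8    10    12    14    17    20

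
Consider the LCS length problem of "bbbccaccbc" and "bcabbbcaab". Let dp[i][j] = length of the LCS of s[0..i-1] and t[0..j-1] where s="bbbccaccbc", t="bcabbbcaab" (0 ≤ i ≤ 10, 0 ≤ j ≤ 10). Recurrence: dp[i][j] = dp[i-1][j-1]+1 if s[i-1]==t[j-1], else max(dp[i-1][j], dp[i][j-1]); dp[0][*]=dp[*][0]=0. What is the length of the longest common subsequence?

6

   ''  b  c  a  b  b  b  c  a  a  b
''  0  0  0  0  0  0  0  0  0  0  0
 b  0  1  1  1  1  1  1  1  1  1  1
 b  0  1  1  1  2  2  2  2  2  2  2
 b  0  1  1  1  2  3  3  3  3  3  3
 c  0  1  2  2  2  3  3  4  4  4  4
 c  0  1  2  2  2  3  3  4  4  4  4
 a  0  1  2  3  3  3  3  4  5  5  5
 c  0  1  2  3  3  3  3  4  5  5  5
 c  0  1  2  3  3  3  3  4  5  5  5
 b  0  1  2  3  4  4  4  4  5  5  6
 c  0  1  2  3  4  4  4  5  5  5  6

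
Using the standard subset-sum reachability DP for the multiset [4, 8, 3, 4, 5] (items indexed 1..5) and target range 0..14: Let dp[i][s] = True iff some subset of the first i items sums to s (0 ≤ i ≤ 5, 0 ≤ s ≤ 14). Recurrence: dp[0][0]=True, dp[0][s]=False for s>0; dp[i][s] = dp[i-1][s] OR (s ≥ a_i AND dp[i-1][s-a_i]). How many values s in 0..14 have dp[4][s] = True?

7

i\s   0   1   2   3   4   5   6   7   8   9  10  11  12  13  14
  0   T   F   F   F   F   F   F   F   F   F   F   F   F   F   F
  1   T   F   F   F   T   F   F   F   F   F   F   F   F   F   F
  2   T   F   F   F   T   F   F   F   T   F   F   F   T   F   F
  3   T   F   F   T   T   F   F   T   T   F   F   T   T   F   F
  4   T   F   F   T   T   F   F   T   T   F   F   T   T   F   F
  5   T   F   F   T   T   T   F   T   T   T   F   T   T   T   F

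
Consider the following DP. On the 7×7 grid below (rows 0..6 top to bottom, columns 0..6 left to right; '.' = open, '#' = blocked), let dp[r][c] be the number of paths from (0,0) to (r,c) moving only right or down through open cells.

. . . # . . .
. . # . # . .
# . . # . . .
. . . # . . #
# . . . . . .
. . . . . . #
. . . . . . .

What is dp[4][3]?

6

r\c   0   1   2   3   4   5   6
  0   1   1   1   0   0   0   0
  1   1   2   0   0   0   0   0
  2   0   2   2   0   0   0   0
  3   0   2   4   0   0   0   0
  4   0   2   6   6   6   6   6
  5   0   2   8  14  20  26   0
  6   0   2  10  24  44  70  70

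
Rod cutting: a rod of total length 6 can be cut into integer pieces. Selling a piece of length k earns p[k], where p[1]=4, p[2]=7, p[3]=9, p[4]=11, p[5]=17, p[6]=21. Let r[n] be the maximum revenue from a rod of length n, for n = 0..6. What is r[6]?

   n    0    1    2    3    4    5    6
r[n]    0    4    8   12   16   20   24

24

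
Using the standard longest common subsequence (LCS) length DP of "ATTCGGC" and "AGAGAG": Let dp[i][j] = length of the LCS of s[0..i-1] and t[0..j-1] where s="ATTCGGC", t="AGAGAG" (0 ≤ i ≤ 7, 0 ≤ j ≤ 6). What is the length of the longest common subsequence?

3

   ''  A  G  A  G  A  G
''  0  0  0  0  0  0  0
 A  0  1  1  1  1  1  1
 T  0  1  1  1  1  1  1
 T  0  1  1  1  1  1  1
 C  0  1  1  1  1  1  1
 G  0  1  2  2  2  2  2
 G  0  1  2  2  3  3  3
 C  0  1  2  2  3  3  3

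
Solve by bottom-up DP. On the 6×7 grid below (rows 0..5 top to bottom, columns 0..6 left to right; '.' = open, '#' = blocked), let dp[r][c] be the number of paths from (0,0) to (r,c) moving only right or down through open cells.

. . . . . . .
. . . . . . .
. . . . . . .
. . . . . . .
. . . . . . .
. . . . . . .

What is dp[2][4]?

r\c   0   1   2   3   4   5   6
  0   1   1   1   1   1   1   1
  1   1   2   3   4   5   6   7
  2   1   3   6  10  15  21  28
  3   1   4  10  20  35  56  84
  4   1   5  15  35  70 126 210
  5   1   6  21  56 126 252 462

15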